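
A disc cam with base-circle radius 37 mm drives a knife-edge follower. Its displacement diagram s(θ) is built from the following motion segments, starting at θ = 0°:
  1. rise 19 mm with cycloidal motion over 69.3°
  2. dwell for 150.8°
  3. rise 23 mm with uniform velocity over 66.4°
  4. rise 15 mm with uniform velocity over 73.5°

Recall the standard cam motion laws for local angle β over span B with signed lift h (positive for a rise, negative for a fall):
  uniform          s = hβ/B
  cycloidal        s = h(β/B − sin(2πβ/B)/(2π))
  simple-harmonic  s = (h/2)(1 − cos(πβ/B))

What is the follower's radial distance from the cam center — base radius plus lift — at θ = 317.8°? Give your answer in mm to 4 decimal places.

seg 1 [0°–69.3°] cycloidal, h=19: full span → s += 19 → s = 19.0000
seg 2 [69.3°–220.1°] dwell: s stays 19.0000
seg 3 [220.1°–286.5°] uniform, h=23: full span → s += 23 → s = 42.0000
seg 4 [286.5°–360°] uniform, h=15: θ=317.8° here. β=31.3, B=73.5. 15·31.3/73.5 = 6.3878 → s = 48.3878
radial distance = base radius + s = 37 + 48.3878 = 85.3878

85.3878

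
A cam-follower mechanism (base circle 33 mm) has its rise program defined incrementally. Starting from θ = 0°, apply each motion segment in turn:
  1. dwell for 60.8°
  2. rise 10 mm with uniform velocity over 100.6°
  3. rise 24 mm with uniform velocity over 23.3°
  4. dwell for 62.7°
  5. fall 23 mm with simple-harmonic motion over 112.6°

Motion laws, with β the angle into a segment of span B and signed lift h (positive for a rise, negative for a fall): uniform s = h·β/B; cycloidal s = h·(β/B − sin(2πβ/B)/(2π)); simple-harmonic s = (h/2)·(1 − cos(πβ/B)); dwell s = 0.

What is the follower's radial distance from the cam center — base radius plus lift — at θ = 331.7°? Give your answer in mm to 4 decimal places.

seg 1 [0°–60.8°] dwell: s stays 0.0000
seg 2 [60.8°–161.4°] uniform, h=10: full span → s += 10 → s = 10.0000
seg 3 [161.4°–184.7°] uniform, h=24: full span → s += 24 → s = 34.0000
seg 4 [184.7°–247.4°] dwell: s stays 34.0000
seg 5 [247.4°–360°] simple-harmonic, h=-23: θ=331.7° here. β=84.3, B=112.6. -23/2·(1 − cos(π·0.7487)) = -19.5976 → s = 14.4024
radial distance = base radius + s = 33 + 14.4024 = 47.4024

47.4024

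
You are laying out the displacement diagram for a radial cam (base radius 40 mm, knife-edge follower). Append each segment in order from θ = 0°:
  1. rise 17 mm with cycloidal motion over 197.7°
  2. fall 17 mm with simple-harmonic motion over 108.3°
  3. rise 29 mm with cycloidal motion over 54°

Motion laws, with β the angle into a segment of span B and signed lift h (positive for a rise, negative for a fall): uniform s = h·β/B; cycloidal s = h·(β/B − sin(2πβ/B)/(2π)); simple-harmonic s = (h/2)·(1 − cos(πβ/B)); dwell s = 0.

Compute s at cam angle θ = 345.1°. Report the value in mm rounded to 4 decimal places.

seg 1 [0°–197.7°] cycloidal, h=17: full span → s += 17 → s = 17.0000
seg 2 [197.7°–306°] simple-harmonic, h=-17: full span → s += -17 → s = 0.0000
seg 3 [306°–360°] cycloidal, h=29: θ=345.1° here. β=39.1, B=54. 29·(0.7241 − sin(2π·0.7241)/(2π)) = 25.5525 → s = 25.5525

25.5525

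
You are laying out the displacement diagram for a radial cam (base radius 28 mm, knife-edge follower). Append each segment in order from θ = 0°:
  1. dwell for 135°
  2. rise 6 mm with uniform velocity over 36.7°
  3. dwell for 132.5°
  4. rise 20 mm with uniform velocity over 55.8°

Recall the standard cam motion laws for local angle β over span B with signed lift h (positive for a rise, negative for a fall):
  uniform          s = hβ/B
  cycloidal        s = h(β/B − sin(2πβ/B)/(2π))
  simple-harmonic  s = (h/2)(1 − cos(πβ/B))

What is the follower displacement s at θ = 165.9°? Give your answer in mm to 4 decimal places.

seg 1 [0°–135°] dwell: s stays 0.0000
seg 2 [135°–171.7°] uniform, h=6: θ=165.9° here. β=30.9, B=36.7. 6·30.9/36.7 = 5.0518 → s = 5.0518

5.0518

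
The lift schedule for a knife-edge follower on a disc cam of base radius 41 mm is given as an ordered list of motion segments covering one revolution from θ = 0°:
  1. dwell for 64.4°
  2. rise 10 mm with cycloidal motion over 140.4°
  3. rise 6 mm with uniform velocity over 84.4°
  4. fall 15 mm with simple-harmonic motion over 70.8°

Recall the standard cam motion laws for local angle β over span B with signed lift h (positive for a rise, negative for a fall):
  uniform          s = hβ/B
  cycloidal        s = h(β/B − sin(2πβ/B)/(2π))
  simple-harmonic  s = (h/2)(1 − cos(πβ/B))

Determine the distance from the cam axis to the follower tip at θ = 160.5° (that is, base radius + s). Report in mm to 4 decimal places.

seg 1 [0°–64.4°] dwell: s stays 0.0000
seg 2 [64.4°–204.8°] cycloidal, h=10: θ=160.5° here. β=96.1, B=140.4. 10·(0.6845 − sin(2π·0.6845)/(2π)) = 8.3033 → s = 8.3033
radial distance = base radius + s = 41 + 8.3033 = 49.3033

49.3033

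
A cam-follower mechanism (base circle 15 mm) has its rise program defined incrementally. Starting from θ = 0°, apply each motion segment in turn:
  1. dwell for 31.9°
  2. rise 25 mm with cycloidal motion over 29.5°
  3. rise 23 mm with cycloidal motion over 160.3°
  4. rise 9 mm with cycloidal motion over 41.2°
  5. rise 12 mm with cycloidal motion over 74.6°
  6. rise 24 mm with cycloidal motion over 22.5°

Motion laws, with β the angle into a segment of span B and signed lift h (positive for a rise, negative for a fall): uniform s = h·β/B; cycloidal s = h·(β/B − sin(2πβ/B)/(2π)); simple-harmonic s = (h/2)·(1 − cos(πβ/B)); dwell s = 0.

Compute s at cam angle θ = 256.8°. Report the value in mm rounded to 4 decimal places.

seg 1 [0°–31.9°] dwell: s stays 0.0000
seg 2 [31.9°–61.4°] cycloidal, h=25: full span → s += 25 → s = 25.0000
seg 3 [61.4°–221.7°] cycloidal, h=23: full span → s += 23 → s = 48.0000
seg 4 [221.7°–262.9°] cycloidal, h=9: θ=256.8° here. β=35.1, B=41.2. 9·(0.8519 − sin(2π·0.8519)/(2π)) = 8.8159 → s = 56.8159

56.8159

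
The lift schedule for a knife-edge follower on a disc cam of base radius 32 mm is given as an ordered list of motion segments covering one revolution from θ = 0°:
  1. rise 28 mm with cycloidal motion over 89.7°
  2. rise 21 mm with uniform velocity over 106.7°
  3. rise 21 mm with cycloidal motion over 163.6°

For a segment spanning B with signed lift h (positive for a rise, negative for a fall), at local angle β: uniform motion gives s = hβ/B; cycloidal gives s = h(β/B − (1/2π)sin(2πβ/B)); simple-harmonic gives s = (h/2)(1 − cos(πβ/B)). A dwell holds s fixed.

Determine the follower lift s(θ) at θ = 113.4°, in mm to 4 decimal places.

seg 1 [0°–89.7°] cycloidal, h=28: full span → s += 28 → s = 28.0000
seg 2 [89.7°–196.4°] uniform, h=21: θ=113.4° here. β=23.7, B=106.7. 21·23.7/106.7 = 4.6645 → s = 32.6645

32.6645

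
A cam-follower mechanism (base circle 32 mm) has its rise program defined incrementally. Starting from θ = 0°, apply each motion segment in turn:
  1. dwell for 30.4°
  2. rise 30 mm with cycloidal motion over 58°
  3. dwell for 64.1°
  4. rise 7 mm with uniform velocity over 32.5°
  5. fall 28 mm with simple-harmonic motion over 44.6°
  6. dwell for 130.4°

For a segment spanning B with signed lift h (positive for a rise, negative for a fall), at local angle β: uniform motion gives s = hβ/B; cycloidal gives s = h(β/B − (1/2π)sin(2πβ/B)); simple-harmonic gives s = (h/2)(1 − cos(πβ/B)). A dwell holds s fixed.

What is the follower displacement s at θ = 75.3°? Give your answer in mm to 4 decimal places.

seg 1 [0°–30.4°] dwell: s stays 0.0000
seg 2 [30.4°–88.4°] cycloidal, h=30: θ=75.3° here. β=44.9, B=58. 30·(0.7741 − sin(2π·0.7741)/(2π)) = 27.9440 → s = 27.9440

27.9440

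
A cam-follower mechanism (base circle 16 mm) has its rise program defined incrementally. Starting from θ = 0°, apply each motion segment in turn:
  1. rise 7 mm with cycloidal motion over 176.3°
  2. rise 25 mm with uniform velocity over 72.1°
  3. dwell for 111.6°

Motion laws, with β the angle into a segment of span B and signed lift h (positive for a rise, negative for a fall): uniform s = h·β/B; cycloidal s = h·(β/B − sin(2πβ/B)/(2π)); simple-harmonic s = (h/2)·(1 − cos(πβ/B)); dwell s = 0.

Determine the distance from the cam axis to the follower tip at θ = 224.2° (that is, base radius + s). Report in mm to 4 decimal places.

seg 1 [0°–176.3°] cycloidal, h=7: full span → s += 7 → s = 7.0000
seg 2 [176.3°–248.4°] uniform, h=25: θ=224.2° here. β=47.9, B=72.1. 25·47.9/72.1 = 16.6089 → s = 23.6089
radial distance = base radius + s = 16 + 23.6089 = 39.6089

39.6089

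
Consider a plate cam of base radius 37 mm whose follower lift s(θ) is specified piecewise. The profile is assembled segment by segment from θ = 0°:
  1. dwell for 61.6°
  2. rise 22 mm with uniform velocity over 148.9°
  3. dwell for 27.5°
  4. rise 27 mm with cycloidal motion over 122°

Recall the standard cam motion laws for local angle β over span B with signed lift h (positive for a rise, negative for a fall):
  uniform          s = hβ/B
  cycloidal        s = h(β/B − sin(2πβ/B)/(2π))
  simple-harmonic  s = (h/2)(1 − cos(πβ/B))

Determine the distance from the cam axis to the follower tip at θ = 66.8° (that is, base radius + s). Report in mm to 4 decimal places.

seg 1 [0°–61.6°] dwell: s stays 0.0000
seg 2 [61.6°–210.5°] uniform, h=22: θ=66.8° here. β=5.2, B=148.9. 22·5.2/148.9 = 0.7683 → s = 0.7683
radial distance = base radius + s = 37 + 0.7683 = 37.7683

37.7683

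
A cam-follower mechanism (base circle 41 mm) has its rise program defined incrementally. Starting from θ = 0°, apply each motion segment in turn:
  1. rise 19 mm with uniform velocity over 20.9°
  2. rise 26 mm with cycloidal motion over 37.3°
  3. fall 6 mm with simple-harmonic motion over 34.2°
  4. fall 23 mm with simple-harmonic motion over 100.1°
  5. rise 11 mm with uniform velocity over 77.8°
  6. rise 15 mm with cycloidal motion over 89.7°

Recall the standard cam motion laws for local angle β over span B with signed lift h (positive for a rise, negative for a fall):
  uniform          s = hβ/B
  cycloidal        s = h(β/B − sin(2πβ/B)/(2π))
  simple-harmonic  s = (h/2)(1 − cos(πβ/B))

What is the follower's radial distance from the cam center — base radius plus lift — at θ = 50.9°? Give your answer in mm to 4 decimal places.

seg 1 [0°–20.9°] uniform, h=19: full span → s += 19 → s = 19.0000
seg 2 [20.9°–58.2°] cycloidal, h=26: θ=50.9° here. β=30, B=37.3. 26·(0.8043 − sin(2π·0.8043)/(2π)) = 24.8111 → s = 43.8111
radial distance = base radius + s = 41 + 43.8111 = 84.8111

84.8111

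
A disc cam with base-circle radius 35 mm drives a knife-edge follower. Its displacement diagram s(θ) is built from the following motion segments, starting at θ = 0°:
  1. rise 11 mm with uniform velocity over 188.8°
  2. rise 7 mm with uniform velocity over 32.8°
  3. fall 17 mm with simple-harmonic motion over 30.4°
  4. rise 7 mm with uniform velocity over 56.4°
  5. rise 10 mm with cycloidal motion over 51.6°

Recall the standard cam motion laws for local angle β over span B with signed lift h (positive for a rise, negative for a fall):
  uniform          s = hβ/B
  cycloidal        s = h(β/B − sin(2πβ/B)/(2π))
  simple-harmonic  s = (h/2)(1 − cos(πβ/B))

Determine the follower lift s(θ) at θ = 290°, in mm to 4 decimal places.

seg 1 [0°–188.8°] uniform, h=11: full span → s += 11 → s = 11.0000
seg 2 [188.8°–221.6°] uniform, h=7: full span → s += 7 → s = 18.0000
seg 3 [221.6°–252°] simple-harmonic, h=-17: full span → s += -17 → s = 1.0000
seg 4 [252°–308.4°] uniform, h=7: θ=290° here. β=38, B=56.4. 7·38/56.4 = 4.7163 → s = 5.7163

5.7163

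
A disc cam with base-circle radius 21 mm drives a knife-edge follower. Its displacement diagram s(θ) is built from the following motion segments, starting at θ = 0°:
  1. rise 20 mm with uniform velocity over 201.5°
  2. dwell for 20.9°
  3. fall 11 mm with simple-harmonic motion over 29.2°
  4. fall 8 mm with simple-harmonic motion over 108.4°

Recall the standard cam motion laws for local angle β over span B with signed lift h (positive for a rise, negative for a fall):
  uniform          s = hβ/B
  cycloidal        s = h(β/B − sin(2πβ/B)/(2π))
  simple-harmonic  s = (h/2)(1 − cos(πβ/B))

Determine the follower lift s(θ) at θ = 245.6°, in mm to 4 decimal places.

seg 1 [0°–201.5°] uniform, h=20: full span → s += 20 → s = 20.0000
seg 2 [201.5°–222.4°] dwell: s stays 20.0000
seg 3 [222.4°–251.6°] simple-harmonic, h=-11: θ=245.6° here. β=23.2, B=29.2. -11/2·(1 − cos(π·0.7945)) = -9.8933 → s = 10.1067

10.1067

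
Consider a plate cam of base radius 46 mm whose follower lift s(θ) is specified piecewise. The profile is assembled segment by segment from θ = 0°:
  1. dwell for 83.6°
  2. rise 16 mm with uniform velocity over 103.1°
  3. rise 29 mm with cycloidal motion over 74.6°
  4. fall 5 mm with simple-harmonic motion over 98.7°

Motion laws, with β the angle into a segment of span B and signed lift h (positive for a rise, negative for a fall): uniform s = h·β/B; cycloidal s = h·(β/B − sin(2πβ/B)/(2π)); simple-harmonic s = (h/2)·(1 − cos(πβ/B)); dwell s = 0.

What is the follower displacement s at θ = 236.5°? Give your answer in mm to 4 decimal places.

seg 1 [0°–83.6°] dwell: s stays 0.0000
seg 2 [83.6°–186.7°] uniform, h=16: full span → s += 16 → s = 16.0000
seg 3 [186.7°–261.3°] cycloidal, h=29: θ=236.5° here. β=49.8, B=74.6. 29·(0.6676 − sin(2π·0.6676)/(2π)) = 23.3693 → s = 39.3693

39.3693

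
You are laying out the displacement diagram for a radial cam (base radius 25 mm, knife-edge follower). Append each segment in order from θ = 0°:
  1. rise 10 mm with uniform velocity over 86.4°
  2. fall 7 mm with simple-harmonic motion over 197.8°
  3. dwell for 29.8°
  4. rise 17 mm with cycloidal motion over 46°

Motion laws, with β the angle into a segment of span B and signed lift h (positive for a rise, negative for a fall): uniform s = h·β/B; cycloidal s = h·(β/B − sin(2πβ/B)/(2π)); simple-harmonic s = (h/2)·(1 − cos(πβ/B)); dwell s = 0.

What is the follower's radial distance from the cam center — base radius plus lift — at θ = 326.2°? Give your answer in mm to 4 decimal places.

seg 1 [0°–86.4°] uniform, h=10: full span → s += 10 → s = 10.0000
seg 2 [86.4°–284.2°] simple-harmonic, h=-7: full span → s += -7 → s = 3.0000
seg 3 [284.2°–314°] dwell: s stays 3.0000
seg 4 [314°–360°] cycloidal, h=17: θ=326.2° here. β=12.2, B=46. 17·(0.2652 − sin(2π·0.2652)/(2π)) = 1.8154 → s = 4.8154
radial distance = base radius + s = 25 + 4.8154 = 29.8154

29.8154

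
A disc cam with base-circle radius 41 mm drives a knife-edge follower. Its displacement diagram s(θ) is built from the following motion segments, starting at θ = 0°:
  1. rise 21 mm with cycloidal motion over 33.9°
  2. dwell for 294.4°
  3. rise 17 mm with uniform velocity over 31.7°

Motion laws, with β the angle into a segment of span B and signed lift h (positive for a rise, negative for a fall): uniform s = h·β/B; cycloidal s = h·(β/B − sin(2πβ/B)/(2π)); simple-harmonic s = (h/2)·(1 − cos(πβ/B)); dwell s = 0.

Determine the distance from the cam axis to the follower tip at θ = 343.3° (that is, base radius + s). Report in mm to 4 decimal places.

seg 1 [0°–33.9°] cycloidal, h=21: full span → s += 21 → s = 21.0000
seg 2 [33.9°–328.3°] dwell: s stays 21.0000
seg 3 [328.3°–360°] uniform, h=17: θ=343.3° here. β=15, B=31.7. 17·15/31.7 = 8.0442 → s = 29.0442
radial distance = base radius + s = 41 + 29.0442 = 70.0442

70.0442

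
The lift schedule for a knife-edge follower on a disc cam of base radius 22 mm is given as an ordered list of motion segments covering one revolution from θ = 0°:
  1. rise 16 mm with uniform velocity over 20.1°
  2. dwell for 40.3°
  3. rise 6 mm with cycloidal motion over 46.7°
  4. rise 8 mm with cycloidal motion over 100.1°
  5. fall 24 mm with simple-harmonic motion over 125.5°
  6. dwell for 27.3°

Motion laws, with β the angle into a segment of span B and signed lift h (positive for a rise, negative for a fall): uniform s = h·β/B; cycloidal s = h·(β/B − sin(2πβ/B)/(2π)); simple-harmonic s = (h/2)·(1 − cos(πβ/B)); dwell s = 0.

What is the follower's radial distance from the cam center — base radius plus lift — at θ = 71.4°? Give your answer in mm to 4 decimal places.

seg 1 [0°–20.1°] uniform, h=16: full span → s += 16 → s = 16.0000
seg 2 [20.1°–60.4°] dwell: s stays 16.0000
seg 3 [60.4°–107.1°] cycloidal, h=6: θ=71.4° here. β=11, B=46.7. 6·(0.2355 − sin(2π·0.2355)/(2π)) = 0.4623 → s = 16.4623
radial distance = base radius + s = 22 + 16.4623 = 38.4623

38.4623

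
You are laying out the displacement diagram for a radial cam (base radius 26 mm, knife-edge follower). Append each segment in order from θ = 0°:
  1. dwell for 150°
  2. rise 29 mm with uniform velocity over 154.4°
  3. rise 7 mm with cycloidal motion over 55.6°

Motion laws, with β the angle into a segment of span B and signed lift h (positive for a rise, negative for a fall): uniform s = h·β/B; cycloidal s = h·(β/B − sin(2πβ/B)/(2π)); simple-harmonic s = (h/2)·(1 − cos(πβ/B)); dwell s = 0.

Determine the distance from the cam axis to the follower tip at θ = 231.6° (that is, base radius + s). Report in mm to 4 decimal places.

seg 1 [0°–150°] dwell: s stays 0.0000
seg 2 [150°–304.4°] uniform, h=29: θ=231.6° here. β=81.6, B=154.4. 29·81.6/154.4 = 15.3264 → s = 15.3264
radial distance = base radius + s = 26 + 15.3264 = 41.3264

41.3264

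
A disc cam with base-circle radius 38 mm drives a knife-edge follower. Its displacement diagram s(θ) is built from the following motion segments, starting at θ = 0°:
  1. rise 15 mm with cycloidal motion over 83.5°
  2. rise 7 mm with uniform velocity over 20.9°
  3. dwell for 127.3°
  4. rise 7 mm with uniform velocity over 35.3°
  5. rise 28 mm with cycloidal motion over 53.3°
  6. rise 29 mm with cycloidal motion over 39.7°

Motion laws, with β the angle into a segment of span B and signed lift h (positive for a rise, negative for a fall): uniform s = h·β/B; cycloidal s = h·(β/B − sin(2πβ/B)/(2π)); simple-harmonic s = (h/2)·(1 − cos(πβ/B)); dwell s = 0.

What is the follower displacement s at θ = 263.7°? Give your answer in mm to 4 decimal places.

seg 1 [0°–83.5°] cycloidal, h=15: full span → s += 15 → s = 15.0000
seg 2 [83.5°–104.4°] uniform, h=7: full span → s += 7 → s = 22.0000
seg 3 [104.4°–231.7°] dwell: s stays 22.0000
seg 4 [231.7°–267°] uniform, h=7: θ=263.7° here. β=32, B=35.3. 7·32/35.3 = 6.3456 → s = 28.3456

28.3456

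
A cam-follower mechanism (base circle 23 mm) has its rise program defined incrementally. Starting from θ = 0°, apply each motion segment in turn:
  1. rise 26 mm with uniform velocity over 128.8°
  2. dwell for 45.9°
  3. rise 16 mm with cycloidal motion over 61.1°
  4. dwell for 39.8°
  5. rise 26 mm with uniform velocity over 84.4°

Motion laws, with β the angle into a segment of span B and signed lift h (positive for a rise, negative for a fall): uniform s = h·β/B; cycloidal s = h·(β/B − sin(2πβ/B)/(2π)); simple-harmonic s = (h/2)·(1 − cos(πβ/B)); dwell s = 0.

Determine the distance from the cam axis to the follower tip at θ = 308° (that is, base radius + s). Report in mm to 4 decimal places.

seg 1 [0°–128.8°] uniform, h=26: full span → s += 26 → s = 26.0000
seg 2 [128.8°–174.7°] dwell: s stays 26.0000
seg 3 [174.7°–235.8°] cycloidal, h=16: full span → s += 16 → s = 42.0000
seg 4 [235.8°–275.6°] dwell: s stays 42.0000
seg 5 [275.6°–360°] uniform, h=26: θ=308° here. β=32.4, B=84.4. 26·32.4/84.4 = 9.9810 → s = 51.9810
radial distance = base radius + s = 23 + 51.9810 = 74.9810

74.9810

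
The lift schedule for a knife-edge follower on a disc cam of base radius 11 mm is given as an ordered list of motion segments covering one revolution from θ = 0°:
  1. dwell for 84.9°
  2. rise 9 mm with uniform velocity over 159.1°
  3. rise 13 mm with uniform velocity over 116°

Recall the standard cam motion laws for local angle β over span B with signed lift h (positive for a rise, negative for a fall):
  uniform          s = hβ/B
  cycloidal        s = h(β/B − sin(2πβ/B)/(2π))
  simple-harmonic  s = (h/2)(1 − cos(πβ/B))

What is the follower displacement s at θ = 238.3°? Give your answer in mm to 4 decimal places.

seg 1 [0°–84.9°] dwell: s stays 0.0000
seg 2 [84.9°–244°] uniform, h=9: θ=238.3° here. β=153.4, B=159.1. 9·153.4/159.1 = 8.6776 → s = 8.6776

8.6776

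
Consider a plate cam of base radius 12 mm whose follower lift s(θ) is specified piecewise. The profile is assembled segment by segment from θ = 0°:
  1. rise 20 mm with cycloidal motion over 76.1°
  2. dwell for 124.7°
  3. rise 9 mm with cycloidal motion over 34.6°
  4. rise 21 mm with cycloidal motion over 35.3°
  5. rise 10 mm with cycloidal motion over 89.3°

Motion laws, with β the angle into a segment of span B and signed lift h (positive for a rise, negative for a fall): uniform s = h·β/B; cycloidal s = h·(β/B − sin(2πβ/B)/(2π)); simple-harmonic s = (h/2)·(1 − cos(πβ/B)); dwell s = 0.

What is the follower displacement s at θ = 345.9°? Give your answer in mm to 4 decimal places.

seg 1 [0°–76.1°] cycloidal, h=20: full span → s += 20 → s = 20.0000
seg 2 [76.1°–200.8°] dwell: s stays 20.0000
seg 3 [200.8°–235.4°] cycloidal, h=9: full span → s += 9 → s = 29.0000
seg 4 [235.4°–270.7°] cycloidal, h=21: full span → s += 21 → s = 50.0000
seg 5 [270.7°–360°] cycloidal, h=10: θ=345.9° here. β=75.2, B=89.3. 10·(0.8421 − sin(2π·0.8421)/(2π)) = 9.7534 → s = 59.7534

59.7534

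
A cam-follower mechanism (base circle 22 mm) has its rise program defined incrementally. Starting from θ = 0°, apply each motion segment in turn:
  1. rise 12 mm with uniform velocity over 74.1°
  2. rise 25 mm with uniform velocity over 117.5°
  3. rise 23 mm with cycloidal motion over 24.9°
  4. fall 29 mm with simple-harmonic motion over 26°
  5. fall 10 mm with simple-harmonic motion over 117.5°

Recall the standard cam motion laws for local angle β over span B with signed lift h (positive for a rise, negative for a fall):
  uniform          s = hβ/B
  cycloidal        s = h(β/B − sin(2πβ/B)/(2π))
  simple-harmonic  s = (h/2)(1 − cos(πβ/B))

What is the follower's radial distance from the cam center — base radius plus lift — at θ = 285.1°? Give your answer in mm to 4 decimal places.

seg 1 [0°–74.1°] uniform, h=12: full span → s += 12 → s = 12.0000
seg 2 [74.1°–191.6°] uniform, h=25: full span → s += 25 → s = 37.0000
seg 3 [191.6°–216.5°] cycloidal, h=23: full span → s += 23 → s = 60.0000
seg 4 [216.5°–242.5°] simple-harmonic, h=-29: full span → s += -29 → s = 31.0000
seg 5 [242.5°–360°] simple-harmonic, h=-10: θ=285.1° here. β=42.6, B=117.5. -10/2·(1 − cos(π·0.3626)) = -2.9075 → s = 28.0925
radial distance = base radius + s = 22 + 28.0925 = 50.0925

50.0925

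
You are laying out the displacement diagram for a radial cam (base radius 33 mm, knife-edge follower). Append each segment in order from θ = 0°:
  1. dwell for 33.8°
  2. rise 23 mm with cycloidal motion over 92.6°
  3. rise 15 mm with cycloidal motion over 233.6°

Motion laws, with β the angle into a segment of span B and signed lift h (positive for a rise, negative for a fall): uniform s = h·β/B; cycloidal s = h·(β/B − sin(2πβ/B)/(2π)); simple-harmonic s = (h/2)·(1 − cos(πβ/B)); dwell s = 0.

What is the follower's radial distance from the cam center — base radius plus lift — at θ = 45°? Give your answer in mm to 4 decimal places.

seg 1 [0°–33.8°] dwell: s stays 0.0000
seg 2 [33.8°–126.4°] cycloidal, h=23: θ=45° here. β=11.2, B=92.6. 23·(0.1210 − sin(2π·0.1210)/(2π)) = 0.2601 → s = 0.2601
radial distance = base radius + s = 33 + 0.2601 = 33.2601

33.2601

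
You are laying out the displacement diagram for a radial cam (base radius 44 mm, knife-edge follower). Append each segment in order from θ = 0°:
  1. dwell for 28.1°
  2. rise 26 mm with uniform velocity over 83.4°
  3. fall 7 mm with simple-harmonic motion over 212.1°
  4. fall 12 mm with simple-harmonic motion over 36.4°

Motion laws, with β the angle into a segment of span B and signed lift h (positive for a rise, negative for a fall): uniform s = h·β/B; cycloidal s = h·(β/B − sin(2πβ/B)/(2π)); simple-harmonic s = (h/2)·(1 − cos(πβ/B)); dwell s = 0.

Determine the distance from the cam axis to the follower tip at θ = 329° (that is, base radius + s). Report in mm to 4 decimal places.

seg 1 [0°–28.1°] dwell: s stays 0.0000
seg 2 [28.1°–111.5°] uniform, h=26: full span → s += 26 → s = 26.0000
seg 3 [111.5°–323.6°] simple-harmonic, h=-7: full span → s += -7 → s = 19.0000
seg 4 [323.6°–360°] simple-harmonic, h=-12: θ=329° here. β=5.4, B=36.4. -12/2·(1 − cos(π·0.1484)) = -0.6399 → s = 18.3601
radial distance = base radius + s = 44 + 18.3601 = 62.3601

62.3601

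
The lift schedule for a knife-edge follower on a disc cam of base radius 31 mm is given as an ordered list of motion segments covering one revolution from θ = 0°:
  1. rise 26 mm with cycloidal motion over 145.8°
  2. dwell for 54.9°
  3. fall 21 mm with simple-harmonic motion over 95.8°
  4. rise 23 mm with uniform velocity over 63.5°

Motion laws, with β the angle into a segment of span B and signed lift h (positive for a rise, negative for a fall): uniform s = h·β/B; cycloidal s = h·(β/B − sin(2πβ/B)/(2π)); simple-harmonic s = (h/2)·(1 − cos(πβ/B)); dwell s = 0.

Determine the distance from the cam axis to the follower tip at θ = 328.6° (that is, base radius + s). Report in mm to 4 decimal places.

seg 1 [0°–145.8°] cycloidal, h=26: full span → s += 26 → s = 26.0000
seg 2 [145.8°–200.7°] dwell: s stays 26.0000
seg 3 [200.7°–296.5°] simple-harmonic, h=-21: full span → s += -21 → s = 5.0000
seg 4 [296.5°–360°] uniform, h=23: θ=328.6° here. β=32.1, B=63.5. 23·32.1/63.5 = 11.6268 → s = 16.6268
radial distance = base radius + s = 31 + 16.6268 = 47.6268

47.6268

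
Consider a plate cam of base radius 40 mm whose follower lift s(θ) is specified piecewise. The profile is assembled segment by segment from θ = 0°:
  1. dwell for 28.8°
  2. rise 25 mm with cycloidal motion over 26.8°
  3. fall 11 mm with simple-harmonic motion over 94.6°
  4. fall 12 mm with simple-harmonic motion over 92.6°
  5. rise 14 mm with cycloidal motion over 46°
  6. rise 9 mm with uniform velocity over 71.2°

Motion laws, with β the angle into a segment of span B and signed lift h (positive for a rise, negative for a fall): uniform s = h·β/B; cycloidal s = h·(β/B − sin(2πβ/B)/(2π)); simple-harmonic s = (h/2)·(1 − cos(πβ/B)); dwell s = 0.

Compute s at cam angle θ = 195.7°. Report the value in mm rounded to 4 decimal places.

seg 1 [0°–28.8°] dwell: s stays 0.0000
seg 2 [28.8°–55.6°] cycloidal, h=25: full span → s += 25 → s = 25.0000
seg 3 [55.6°–150.2°] simple-harmonic, h=-11: full span → s += -11 → s = 14.0000
seg 4 [150.2°–242.8°] simple-harmonic, h=-12: θ=195.7° here. β=45.5, B=92.6. -12/2·(1 − cos(π·0.4914)) = -5.8372 → s = 8.1628

8.1628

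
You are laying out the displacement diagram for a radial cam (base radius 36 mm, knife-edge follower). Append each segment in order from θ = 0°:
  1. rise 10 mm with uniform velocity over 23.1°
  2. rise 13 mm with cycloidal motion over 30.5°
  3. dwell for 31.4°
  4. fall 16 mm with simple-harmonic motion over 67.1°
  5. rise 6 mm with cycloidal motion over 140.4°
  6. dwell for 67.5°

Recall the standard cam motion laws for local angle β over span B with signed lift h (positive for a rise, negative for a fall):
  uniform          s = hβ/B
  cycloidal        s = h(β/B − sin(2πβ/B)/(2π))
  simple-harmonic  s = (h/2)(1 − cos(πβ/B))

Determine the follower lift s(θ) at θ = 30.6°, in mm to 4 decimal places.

seg 1 [0°–23.1°] uniform, h=10: full span → s += 10 → s = 10.0000
seg 2 [23.1°–53.6°] cycloidal, h=13: θ=30.6° here. β=7.5, B=30.5. 13·(0.2459 − sin(2π·0.2459)/(2π)) = 1.1284 → s = 11.1284

11.1284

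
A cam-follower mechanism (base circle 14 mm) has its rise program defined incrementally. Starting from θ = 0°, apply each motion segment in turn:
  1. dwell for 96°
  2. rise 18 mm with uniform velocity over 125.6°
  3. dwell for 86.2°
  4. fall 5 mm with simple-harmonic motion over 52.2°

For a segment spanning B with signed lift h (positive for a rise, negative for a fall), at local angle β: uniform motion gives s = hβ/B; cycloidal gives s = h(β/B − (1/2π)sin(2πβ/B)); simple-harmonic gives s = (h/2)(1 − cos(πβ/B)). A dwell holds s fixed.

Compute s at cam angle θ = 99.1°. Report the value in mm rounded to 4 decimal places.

seg 1 [0°–96°] dwell: s stays 0.0000
seg 2 [96°–221.6°] uniform, h=18: θ=99.1° here. β=3.1, B=125.6. 18·3.1/125.6 = 0.4443 → s = 0.4443

0.4443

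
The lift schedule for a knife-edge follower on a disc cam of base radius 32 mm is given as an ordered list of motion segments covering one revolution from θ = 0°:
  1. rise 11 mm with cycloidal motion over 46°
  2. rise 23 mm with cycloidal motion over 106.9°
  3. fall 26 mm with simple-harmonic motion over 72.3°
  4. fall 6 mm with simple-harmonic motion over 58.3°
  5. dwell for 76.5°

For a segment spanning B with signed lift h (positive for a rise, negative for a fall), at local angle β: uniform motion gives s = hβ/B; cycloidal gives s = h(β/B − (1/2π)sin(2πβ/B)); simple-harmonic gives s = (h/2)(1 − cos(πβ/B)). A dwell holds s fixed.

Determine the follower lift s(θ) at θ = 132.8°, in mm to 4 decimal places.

seg 1 [0°–46°] cycloidal, h=11: full span → s += 11 → s = 11.0000
seg 2 [46°–152.9°] cycloidal, h=23: θ=132.8° here. β=86.8, B=106.9. 23·(0.8120 − sin(2π·0.8120)/(2π)) = 22.0619 → s = 33.0619

33.0619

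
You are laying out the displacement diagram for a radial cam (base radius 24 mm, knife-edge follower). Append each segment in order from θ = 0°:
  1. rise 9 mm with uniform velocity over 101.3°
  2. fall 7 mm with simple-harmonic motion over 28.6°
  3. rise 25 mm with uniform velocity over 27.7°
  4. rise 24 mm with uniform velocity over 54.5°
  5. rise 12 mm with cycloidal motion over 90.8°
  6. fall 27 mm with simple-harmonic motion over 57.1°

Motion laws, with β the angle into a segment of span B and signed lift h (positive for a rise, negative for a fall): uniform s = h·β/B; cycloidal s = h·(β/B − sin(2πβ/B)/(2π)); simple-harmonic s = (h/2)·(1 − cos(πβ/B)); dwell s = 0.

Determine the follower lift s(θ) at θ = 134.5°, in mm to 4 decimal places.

seg 1 [0°–101.3°] uniform, h=9: full span → s += 9 → s = 9.0000
seg 2 [101.3°–129.9°] simple-harmonic, h=-7: full span → s += -7 → s = 2.0000
seg 3 [129.9°–157.6°] uniform, h=25: θ=134.5° here. β=4.6, B=27.7. 25·4.6/27.7 = 4.1516 → s = 6.1516

6.1516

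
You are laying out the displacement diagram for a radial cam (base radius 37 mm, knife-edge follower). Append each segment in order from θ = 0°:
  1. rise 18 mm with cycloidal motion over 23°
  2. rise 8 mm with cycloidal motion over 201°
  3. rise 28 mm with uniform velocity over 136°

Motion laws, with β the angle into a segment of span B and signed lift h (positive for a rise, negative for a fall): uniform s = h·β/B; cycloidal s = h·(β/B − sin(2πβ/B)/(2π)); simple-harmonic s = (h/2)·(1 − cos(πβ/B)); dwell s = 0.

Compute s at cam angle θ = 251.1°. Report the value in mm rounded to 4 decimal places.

seg 1 [0°–23°] cycloidal, h=18: full span → s += 18 → s = 18.0000
seg 2 [23°–224°] cycloidal, h=8: full span → s += 8 → s = 26.0000
seg 3 [224°–360°] uniform, h=28: θ=251.1° here. β=27.1, B=136. 28·27.1/136 = 5.5794 → s = 31.5794

31.5794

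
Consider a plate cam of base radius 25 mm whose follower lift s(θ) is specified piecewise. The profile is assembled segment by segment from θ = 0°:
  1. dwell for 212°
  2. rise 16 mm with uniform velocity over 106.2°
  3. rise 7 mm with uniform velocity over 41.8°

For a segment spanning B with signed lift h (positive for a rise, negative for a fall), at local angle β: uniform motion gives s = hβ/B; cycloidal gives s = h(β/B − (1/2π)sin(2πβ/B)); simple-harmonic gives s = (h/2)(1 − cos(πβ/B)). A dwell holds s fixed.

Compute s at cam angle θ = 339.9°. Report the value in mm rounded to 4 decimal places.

seg 1 [0°–212°] dwell: s stays 0.0000
seg 2 [212°–318.2°] uniform, h=16: full span → s += 16 → s = 16.0000
seg 3 [318.2°–360°] uniform, h=7: θ=339.9° here. β=21.7, B=41.8. 7·21.7/41.8 = 3.6340 → s = 19.6340

19.6340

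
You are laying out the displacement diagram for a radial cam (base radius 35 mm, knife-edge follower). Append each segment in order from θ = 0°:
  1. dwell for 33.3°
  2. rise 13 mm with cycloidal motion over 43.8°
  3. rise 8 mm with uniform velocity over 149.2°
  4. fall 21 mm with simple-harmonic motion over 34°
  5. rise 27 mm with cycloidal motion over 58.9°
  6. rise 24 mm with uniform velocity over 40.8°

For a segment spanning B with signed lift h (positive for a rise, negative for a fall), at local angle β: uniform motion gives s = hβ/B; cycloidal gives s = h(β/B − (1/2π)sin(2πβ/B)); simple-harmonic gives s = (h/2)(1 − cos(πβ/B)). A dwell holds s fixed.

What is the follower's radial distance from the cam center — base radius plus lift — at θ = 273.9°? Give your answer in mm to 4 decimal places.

seg 1 [0°–33.3°] dwell: s stays 0.0000
seg 2 [33.3°–77.1°] cycloidal, h=13: full span → s += 13 → s = 13.0000
seg 3 [77.1°–226.3°] uniform, h=8: full span → s += 8 → s = 21.0000
seg 4 [226.3°–260.3°] simple-harmonic, h=-21: full span → s += -21 → s = 0.0000
seg 5 [260.3°–319.2°] cycloidal, h=27: θ=273.9° here. β=13.6, B=58.9. 27·(0.2309 − sin(2π·0.2309)/(2π)) = 1.9680 → s = 1.9680
radial distance = base radius + s = 35 + 1.9680 = 36.9680

36.9680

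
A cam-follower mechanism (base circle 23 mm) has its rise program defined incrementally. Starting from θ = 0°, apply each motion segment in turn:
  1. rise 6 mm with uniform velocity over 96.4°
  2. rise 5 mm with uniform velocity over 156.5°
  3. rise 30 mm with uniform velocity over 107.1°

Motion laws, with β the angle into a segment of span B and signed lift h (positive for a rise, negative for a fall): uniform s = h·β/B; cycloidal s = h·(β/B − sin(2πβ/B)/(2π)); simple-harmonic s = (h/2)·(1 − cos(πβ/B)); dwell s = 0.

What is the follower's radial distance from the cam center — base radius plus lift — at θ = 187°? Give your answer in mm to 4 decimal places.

seg 1 [0°–96.4°] uniform, h=6: full span → s += 6 → s = 6.0000
seg 2 [96.4°–252.9°] uniform, h=5: θ=187° here. β=90.6, B=156.5. 5·90.6/156.5 = 2.8946 → s = 8.8946
radial distance = base radius + s = 23 + 8.8946 = 31.8946

31.8946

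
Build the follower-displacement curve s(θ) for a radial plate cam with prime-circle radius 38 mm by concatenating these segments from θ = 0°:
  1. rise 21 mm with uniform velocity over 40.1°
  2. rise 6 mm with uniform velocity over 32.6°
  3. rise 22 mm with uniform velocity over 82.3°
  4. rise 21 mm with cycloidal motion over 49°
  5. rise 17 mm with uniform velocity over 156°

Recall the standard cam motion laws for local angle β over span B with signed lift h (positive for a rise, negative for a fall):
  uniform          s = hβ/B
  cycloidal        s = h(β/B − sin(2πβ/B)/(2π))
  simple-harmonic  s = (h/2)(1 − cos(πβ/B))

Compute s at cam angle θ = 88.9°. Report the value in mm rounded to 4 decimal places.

seg 1 [0°–40.1°] uniform, h=21: full span → s += 21 → s = 21.0000
seg 2 [40.1°–72.7°] uniform, h=6: full span → s += 6 → s = 27.0000
seg 3 [72.7°–155°] uniform, h=22: θ=88.9° here. β=16.2, B=82.3. 22·16.2/82.3 = 4.3305 → s = 31.3305

31.3305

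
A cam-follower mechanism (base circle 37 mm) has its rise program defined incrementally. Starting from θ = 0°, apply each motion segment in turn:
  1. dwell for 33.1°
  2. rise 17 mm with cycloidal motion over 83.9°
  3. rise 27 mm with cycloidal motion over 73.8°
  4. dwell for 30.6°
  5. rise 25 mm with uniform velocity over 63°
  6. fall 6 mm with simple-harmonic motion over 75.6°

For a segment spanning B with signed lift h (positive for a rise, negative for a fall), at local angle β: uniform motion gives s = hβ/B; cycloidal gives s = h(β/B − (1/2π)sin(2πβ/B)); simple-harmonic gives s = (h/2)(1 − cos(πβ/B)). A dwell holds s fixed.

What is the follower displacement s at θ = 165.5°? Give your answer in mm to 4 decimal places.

seg 1 [0°–33.1°] dwell: s stays 0.0000
seg 2 [33.1°–117°] cycloidal, h=17: full span → s += 17 → s = 17.0000
seg 3 [117°–190.8°] cycloidal, h=27: θ=165.5° here. β=48.5, B=73.8. 27·(0.6572 − sin(2π·0.6572)/(2π)) = 21.3308 → s = 38.3308

38.3308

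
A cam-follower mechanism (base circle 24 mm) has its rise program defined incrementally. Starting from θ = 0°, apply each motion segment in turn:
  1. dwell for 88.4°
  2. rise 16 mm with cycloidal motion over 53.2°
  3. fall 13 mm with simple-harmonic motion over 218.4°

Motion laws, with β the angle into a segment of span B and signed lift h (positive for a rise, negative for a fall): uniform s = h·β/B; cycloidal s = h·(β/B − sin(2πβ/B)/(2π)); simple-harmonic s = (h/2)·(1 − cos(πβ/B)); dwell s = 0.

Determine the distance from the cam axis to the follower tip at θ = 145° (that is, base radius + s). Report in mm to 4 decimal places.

seg 1 [0°–88.4°] dwell: s stays 0.0000
seg 2 [88.4°–141.6°] cycloidal, h=16: full span → s += 16 → s = 16.0000
seg 3 [141.6°–360°] simple-harmonic, h=-13: θ=145° here. β=3.4, B=218.4. -13/2·(1 − cos(π·0.0156)) = -0.0078 → s = 15.9922
radial distance = base radius + s = 24 + 15.9922 = 39.9922

39.9922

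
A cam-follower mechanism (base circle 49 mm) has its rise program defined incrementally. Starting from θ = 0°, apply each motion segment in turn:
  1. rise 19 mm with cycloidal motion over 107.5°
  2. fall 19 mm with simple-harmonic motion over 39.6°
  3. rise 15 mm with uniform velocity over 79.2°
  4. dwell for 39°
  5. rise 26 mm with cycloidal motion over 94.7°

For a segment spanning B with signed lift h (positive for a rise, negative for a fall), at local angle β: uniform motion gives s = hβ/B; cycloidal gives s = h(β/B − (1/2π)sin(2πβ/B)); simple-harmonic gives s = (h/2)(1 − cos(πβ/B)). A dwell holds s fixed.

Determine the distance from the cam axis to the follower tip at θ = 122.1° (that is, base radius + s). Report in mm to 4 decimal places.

seg 1 [0°–107.5°] cycloidal, h=19: full span → s += 19 → s = 19.0000
seg 2 [107.5°–147.1°] simple-harmonic, h=-19: θ=122.1° here. β=14.6, B=39.6. -19/2·(1 − cos(π·0.3687)) = -5.6912 → s = 13.3088
radial distance = base radius + s = 49 + 13.3088 = 62.3088

62.3088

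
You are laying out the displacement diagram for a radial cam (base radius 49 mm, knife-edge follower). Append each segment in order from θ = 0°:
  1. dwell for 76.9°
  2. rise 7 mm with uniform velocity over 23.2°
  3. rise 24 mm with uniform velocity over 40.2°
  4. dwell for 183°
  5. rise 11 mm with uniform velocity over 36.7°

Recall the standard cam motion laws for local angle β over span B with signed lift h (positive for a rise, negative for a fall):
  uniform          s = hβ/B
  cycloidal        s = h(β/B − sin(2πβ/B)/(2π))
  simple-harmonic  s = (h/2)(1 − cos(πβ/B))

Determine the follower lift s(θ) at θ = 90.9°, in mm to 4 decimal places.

seg 1 [0°–76.9°] dwell: s stays 0.0000
seg 2 [76.9°–100.1°] uniform, h=7: θ=90.9° here. β=14, B=23.2. 7·14/23.2 = 4.2241 → s = 4.2241

4.2241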